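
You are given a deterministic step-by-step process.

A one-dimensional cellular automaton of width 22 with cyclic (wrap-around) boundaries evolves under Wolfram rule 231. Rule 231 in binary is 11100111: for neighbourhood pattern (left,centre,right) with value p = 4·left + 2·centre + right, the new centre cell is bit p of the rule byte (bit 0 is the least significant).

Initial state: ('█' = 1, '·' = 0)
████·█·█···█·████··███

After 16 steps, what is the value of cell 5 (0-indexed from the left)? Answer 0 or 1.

k=0  ████·█·█···█·████··███
k=1  ████████·████·███·█·██
k=2  █████████·████·█████·█
k=3  ██████████·████·█████·
k=4  ·██████████·████·█████
k=5  █·██████████·████·████
k=6  ██·██████████·████·███
k=7  ███·██████████·████·██
k=8  ████·██████████·████·█
k=9  █████·██████████·████·
k=10  ·█████·██████████·████
k=11  █·█████·██████████·███
k=12  ██·█████·██████████·██
k=13  ███·█████·██████████·█
k=14  ████·█████·██████████·
k=15  ·████·█████·██████████
k=16  █·████·█████·█████████

1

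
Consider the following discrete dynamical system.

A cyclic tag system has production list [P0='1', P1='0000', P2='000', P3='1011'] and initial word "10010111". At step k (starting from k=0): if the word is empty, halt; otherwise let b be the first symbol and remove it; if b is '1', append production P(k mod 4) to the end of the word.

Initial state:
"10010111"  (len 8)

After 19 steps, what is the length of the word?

t=0: "10010111"  (len 8)
t=1: "00101111"  (len 8)
t=2: "0101111"  (len 7)
t=3: "101111"  (len 6)
t=4: "011111011"  (len 9)
t=5: "11111011"  (len 8)
t=6: "11110110000"  (len 11)
t=7: "1110110000000"  (len 13)
t=8: "1101100000001011"  (len 16)
t=9: "1011000000010111"  (len 16)
t=10: "0110000000101110000"  (len 19)
t=11: "110000000101110000"  (len 18)
t=12: "100000001011100001011"  (len 21)
t=13: "000000010111000010111"  (len 21)
t=14: "00000010111000010111"  (len 20)
t=15: "0000010111000010111"  (len 19)
t=16: "000010111000010111"  (len 18)
t=17: "00010111000010111"  (len 17)
t=18: "0010111000010111"  (len 16)
t=19: "010111000010111"  (len 15)

15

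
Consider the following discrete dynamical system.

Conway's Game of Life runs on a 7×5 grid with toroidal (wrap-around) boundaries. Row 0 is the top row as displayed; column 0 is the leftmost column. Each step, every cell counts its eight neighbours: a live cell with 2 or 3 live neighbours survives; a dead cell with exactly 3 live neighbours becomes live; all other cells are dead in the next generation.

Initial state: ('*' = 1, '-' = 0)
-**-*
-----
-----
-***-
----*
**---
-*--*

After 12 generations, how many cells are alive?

t=0: -**-*
-----
-----
-***-
----*
**---
-*--*
t=1: -***-
-----
--*--
--**-
---**
-*--*
---**
t=2: --***
-*-*-
--**-
--*-*
*---*
--*--
-*--*
t=3: -*--*
-*---
-*--*
***-*
**--*
-*-**
**--*
t=4: -**-*
-**--
---**
--*--
-----
---*-
-*---
t=5: ---*-
-*--*
-*-*-
---*-
-----
-----
**-*-
t=6: -*-*-
*--**
*--**
--*--
-----
-----
--*-*
t=7: -*---
-*---
***--
---**
-----
-----
--**-
t=8: -*---
-----
*****
*****
-----
-----
--*--
t=9: -----
---**
-----
-----
*****
-----
-----
t=10: -----
-----
-----
*****
*****
*****
-----
t=11: -----
-----
*****
-----
-----
-----
*****
t=12: *****
*****
*****
*****
-----
*****
*****

30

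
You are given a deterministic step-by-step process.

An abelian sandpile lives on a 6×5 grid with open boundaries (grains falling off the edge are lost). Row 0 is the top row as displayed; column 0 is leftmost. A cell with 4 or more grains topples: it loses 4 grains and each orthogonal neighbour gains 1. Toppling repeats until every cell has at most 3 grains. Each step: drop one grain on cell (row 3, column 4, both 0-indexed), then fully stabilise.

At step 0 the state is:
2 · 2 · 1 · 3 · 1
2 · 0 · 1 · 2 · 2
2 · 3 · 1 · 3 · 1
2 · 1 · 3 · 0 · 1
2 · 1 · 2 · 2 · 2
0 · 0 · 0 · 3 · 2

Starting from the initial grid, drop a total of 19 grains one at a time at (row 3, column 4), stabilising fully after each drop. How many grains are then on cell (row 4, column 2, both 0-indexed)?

step 0: 2 · 2 · 1 · 3 · 1
2 · 0 · 1 · 2 · 2
2 · 3 · 1 · 3 · 1
2 · 1 · 3 · 0 · 1
2 · 1 · 2 · 2 · 2
0 · 0 · 0 · 3 · 2
step 1: 2 · 2 · 1 · 3 · 1
2 · 0 · 1 · 2 · 2
2 · 3 · 1 · 3 · 1
2 · 1 · 3 · 0 · 2
2 · 1 · 2 · 2 · 2
0 · 0 · 0 · 3 · 2
step 2: 2 · 2 · 1 · 3 · 1
2 · 0 · 1 · 2 · 2
2 · 3 · 1 · 3 · 1
2 · 1 · 3 · 0 · 3
2 · 1 · 2 · 2 · 2
0 · 0 · 0 · 3 · 2
step 3: 2 · 2 · 1 · 3 · 1
2 · 0 · 1 · 2 · 2
2 · 3 · 1 · 3 · 2
2 · 1 · 3 · 1 · 0
2 · 1 · 2 · 2 · 3
0 · 0 · 0 · 3 · 2
step 4: 2 · 2 · 1 · 3 · 1
2 · 0 · 1 · 2 · 2
2 · 3 · 1 · 3 · 2
2 · 1 · 3 · 1 · 1
2 · 1 · 2 · 2 · 3
0 · 0 · 0 · 3 · 2
step 5: 2 · 2 · 1 · 3 · 1
2 · 0 · 1 · 2 · 2
2 · 3 · 1 · 3 · 2
2 · 1 · 3 · 1 · 2
2 · 1 · 2 · 2 · 3
0 · 0 · 0 · 3 · 2
step 6: 2 · 2 · 1 · 3 · 1
2 · 0 · 1 · 2 · 2
2 · 3 · 1 · 3 · 2
2 · 1 · 3 · 1 · 3
2 · 1 · 2 · 2 · 3
0 · 0 · 0 · 3 · 2
step 7: 2 · 2 · 1 · 3 · 1
2 · 0 · 1 · 2 · 2
2 · 3 · 1 · 3 · 3
2 · 1 · 3 · 2 · 1
2 · 1 · 2 · 3 · 0
0 · 0 · 0 · 3 · 3
step 8: 2 · 2 · 1 · 3 · 1
2 · 0 · 1 · 2 · 2
2 · 3 · 1 · 3 · 3
2 · 1 · 3 · 2 · 2
2 · 1 · 2 · 3 · 0
0 · 0 · 0 · 3 · 3
step 9: 2 · 2 · 1 · 3 · 1
2 · 0 · 1 · 2 · 2
2 · 3 · 1 · 3 · 3
2 · 1 · 3 · 2 · 3
2 · 1 · 2 · 3 · 0
0 · 0 · 0 · 3 · 3
step 10: 2 · 2 · 1 · 3 · 1
2 · 0 · 1 · 3 · 3
2 · 3 · 3 · 1 · 1
2 · 2 · 1 · 2 · 2
2 · 2 · 0 · 2 · 3
0 · 0 · 2 · 1 · 0
step 11: 2 · 2 · 1 · 3 · 1
2 · 0 · 1 · 3 · 3
2 · 3 · 3 · 1 · 1
2 · 2 · 1 · 2 · 3
2 · 2 · 0 · 2 · 3
0 · 0 · 2 · 1 · 0
step 12: 2 · 2 · 1 · 3 · 1
2 · 0 · 1 · 3 · 3
2 · 3 · 3 · 1 · 2
2 · 2 · 1 · 3 · 1
2 · 2 · 0 · 3 · 0
0 · 0 · 2 · 1 · 1
step 13: 2 · 2 · 1 · 3 · 1
2 · 0 · 1 · 3 · 3
2 · 3 · 3 · 1 · 2
2 · 2 · 1 · 3 · 2
2 · 2 · 0 · 3 · 0
0 · 0 · 2 · 1 · 1
step 14: 2 · 2 · 1 · 3 · 1
2 · 0 · 1 · 3 · 3
2 · 3 · 3 · 1 · 2
2 · 2 · 1 · 3 · 3
2 · 2 · 0 · 3 · 0
0 · 0 · 2 · 1 · 1
step 15: 2 · 2 · 1 · 3 · 1
2 · 0 · 1 · 3 · 3
2 · 3 · 3 · 2 · 3
2 · 2 · 2 · 1 · 1
2 · 2 · 1 · 0 · 2
0 · 0 · 2 · 2 · 1
step 16: 2 · 2 · 1 · 3 · 1
2 · 0 · 1 · 3 · 3
2 · 3 · 3 · 2 · 3
2 · 2 · 2 · 1 · 2
2 · 2 · 1 · 0 · 2
0 · 0 · 2 · 2 · 1
step 17: 2 · 2 · 1 · 3 · 1
2 · 0 · 1 · 3 · 3
2 · 3 · 3 · 2 · 3
2 · 2 · 2 · 1 · 3
2 · 2 · 1 · 0 · 2
0 · 0 · 2 · 2 · 1
step 18: 2 · 2 · 2 · 0 · 3
2 · 1 · 3 · 2 · 1
3 · 0 · 1 · 1 · 2
2 · 3 · 3 · 3 · 1
2 · 2 · 1 · 0 · 3
0 · 0 · 2 · 2 · 1
step 19: 2 · 2 · 2 · 0 · 3
2 · 1 · 3 · 2 · 1
3 · 0 · 1 · 1 · 2
2 · 3 · 3 · 3 · 2
2 · 2 · 1 · 0 · 3
0 · 0 · 2 · 2 · 1

1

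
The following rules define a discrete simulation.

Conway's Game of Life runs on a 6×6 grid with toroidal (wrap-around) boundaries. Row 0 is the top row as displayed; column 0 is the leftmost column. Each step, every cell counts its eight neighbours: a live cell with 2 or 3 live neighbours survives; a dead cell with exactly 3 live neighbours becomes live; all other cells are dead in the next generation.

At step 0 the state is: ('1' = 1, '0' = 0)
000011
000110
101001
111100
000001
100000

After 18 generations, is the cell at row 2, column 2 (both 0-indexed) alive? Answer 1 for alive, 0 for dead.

1

0) 000011
000110
101001
111100
000001
100000
1) 000111
100100
100001
001110
001001
100010
2) 100100
100100
111001
111110
011001
100000
3) 110001
000110
000000
000010
000011
101001
4) 011100
100011
000110
000011
100110
000000
5) 111111
110001
100100
000000
000110
010010
6) 000100
000000
110001
000110
000110
010000
7) 000000
100000
100011
101100
001110
001110
8) 000100
100000
100110
101000
000001
001010
9) 000100
000111
100100
110110
010101
000110
10) 001001
001101
110000
010100
010001
000100
11) 001000
001111
110110
010000
100010
101010
12) 001000
100001
110000
011110
100100
000000
13) 000000
100001
000110
000111
010110
000000
14) 000000
000011
100100
000001
001101
000000
15) 000000
000011
100000
101101
000010
000000
16) 000000
000001
110100
110111
000111
000000
17) 000000
100000
010100
010000
001100
000010
18) 000000
000000
111000
010100
001100
000100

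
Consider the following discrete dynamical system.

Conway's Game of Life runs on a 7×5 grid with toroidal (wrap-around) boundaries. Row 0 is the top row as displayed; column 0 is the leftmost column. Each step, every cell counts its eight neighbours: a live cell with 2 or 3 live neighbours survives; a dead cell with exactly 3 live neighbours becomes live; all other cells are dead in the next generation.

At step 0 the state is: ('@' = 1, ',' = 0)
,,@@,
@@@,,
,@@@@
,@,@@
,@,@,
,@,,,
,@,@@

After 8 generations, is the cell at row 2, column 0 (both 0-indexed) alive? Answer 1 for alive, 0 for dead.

0

0) ,,@@,
@@@,,
,@@@@
,@,@@
,@,@,
,@,,,
,@,@@
1) ,,,,,
@,,,,
,,,,,
,@,,,
,@,@@
,@,@@
@@,@@
2) ,@,,,
,,,,,
,,,,,
@,@,,
,@,@@
,@,,,
,@,@,
3) ,,@,,
,,,,,
,,,,,
@@@@@
,@,@@
,@,@@
@@,,,
4) ,@,,,
,,,,,
@@@@@
,@,,,
,,,,,
,@,@,
@@,@@
5) ,@@,@
,,,@@
@@@@@
,@,@@
,,@,,
,@,@,
,@,@@
6) ,@,,,
,,,,,
,@,,,
,,,,,
@@,,@
@@,@@
,@,,@
7) @,,,,
,,,,,
,,,,,
,@,,,
,@@@,
,,,@,
,@,@@
8) @,,,@
,,,,,
,,,,,
,@,,,
,@,@,
@@,,,
@,@@@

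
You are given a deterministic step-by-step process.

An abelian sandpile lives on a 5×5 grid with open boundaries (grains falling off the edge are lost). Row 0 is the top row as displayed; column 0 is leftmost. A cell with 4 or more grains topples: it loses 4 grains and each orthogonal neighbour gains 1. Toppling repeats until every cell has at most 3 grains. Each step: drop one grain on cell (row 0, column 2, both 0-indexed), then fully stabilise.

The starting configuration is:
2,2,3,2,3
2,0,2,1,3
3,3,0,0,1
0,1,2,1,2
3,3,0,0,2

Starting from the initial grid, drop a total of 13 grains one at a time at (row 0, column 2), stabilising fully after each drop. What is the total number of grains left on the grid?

43

k=0  2,2,3,2,3
2,0,2,1,3
3,3,0,0,1
0,1,2,1,2
3,3,0,0,2
k=1  2,3,0,3,3
2,0,3,1,3
3,3,0,0,1
0,1,2,1,2
3,3,0,0,2
k=2  2,3,1,3,3
2,0,3,1,3
3,3,0,0,1
0,1,2,1,2
3,3,0,0,2
k=3  2,3,2,3,3
2,0,3,1,3
3,3,0,0,1
0,1,2,1,2
3,3,0,0,2
k=4  2,3,3,3,3
2,0,3,1,3
3,3,0,0,1
0,1,2,1,2
3,3,0,0,2
k=5  3,0,3,2,1
2,2,1,0,1
3,3,1,1,2
0,1,2,1,2
3,3,0,0,2
k=6  3,1,0,3,1
2,2,2,0,1
3,3,1,1,2
0,1,2,1,2
3,3,0,0,2
k=7  3,1,1,3,1
2,2,2,0,1
3,3,1,1,2
0,1,2,1,2
3,3,0,0,2
k=8  3,1,2,3,1
2,2,2,0,1
3,3,1,1,2
0,1,2,1,2
3,3,0,0,2
k=9  3,1,3,3,1
2,2,2,0,1
3,3,1,1,2
0,1,2,1,2
3,3,0,0,2
k=10  3,2,1,0,2
2,2,3,1,1
3,3,1,1,2
0,1,2,1,2
3,3,0,0,2
k=11  3,2,2,0,2
2,2,3,1,1
3,3,1,1,2
0,1,2,1,2
3,3,0,0,2
k=12  3,2,3,0,2
2,2,3,1,1
3,3,1,1,2
0,1,2,1,2
3,3,0,0,2
k=13  3,3,1,1,2
2,3,0,2,1
3,3,2,1,2
0,1,2,1,2
3,3,0,0,2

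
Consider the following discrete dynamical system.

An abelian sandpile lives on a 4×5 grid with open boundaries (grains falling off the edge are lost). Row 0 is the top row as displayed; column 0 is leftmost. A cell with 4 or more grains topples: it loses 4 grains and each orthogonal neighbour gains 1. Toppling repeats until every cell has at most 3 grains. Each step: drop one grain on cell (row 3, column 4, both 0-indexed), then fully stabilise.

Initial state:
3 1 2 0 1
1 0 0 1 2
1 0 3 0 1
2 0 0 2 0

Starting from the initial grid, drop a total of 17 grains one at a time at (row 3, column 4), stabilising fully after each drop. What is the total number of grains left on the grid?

27

[0] 3 1 2 0 1
1 0 0 1 2
1 0 3 0 1
2 0 0 2 0
[1] 3 1 2 0 1
1 0 0 1 2
1 0 3 0 1
2 0 0 2 1
[2] 3 1 2 0 1
1 0 0 1 2
1 0 3 0 1
2 0 0 2 2
[3] 3 1 2 0 1
1 0 0 1 2
1 0 3 0 1
2 0 0 2 3
[4] 3 1 2 0 1
1 0 0 1 2
1 0 3 0 2
2 0 0 3 0
[5] 3 1 2 0 1
1 0 0 1 2
1 0 3 0 2
2 0 0 3 1
[6] 3 1 2 0 1
1 0 0 1 2
1 0 3 0 2
2 0 0 3 2
[7] 3 1 2 0 1
1 0 0 1 2
1 0 3 0 2
2 0 0 3 3
[8] 3 1 2 0 1
1 0 0 1 2
1 0 3 1 3
2 0 1 0 1
[9] 3 1 2 0 1
1 0 0 1 2
1 0 3 1 3
2 0 1 0 2
[10] 3 1 2 0 1
1 0 0 1 2
1 0 3 1 3
2 0 1 0 3
[11] 3 1 2 0 1
1 0 0 1 3
1 0 3 2 0
2 0 1 1 1
[12] 3 1 2 0 1
1 0 0 1 3
1 0 3 2 0
2 0 1 1 2
[13] 3 1 2 0 1
1 0 0 1 3
1 0 3 2 0
2 0 1 1 3
[14] 3 1 2 0 1
1 0 0 1 3
1 0 3 2 1
2 0 1 2 0
[15] 3 1 2 0 1
1 0 0 1 3
1 0 3 2 1
2 0 1 2 1
[16] 3 1 2 0 1
1 0 0 1 3
1 0 3 2 1
2 0 1 2 2
[17] 3 1 2 0 1
1 0 0 1 3
1 0 3 2 1
2 0 1 2 3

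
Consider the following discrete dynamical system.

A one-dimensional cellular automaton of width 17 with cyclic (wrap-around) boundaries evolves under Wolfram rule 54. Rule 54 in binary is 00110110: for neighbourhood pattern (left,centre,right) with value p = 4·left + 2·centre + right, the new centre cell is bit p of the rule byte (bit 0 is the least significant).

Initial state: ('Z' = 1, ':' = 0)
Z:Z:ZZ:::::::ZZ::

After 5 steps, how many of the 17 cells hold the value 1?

6

[0] Z:Z:ZZ:::::::ZZ::
[1] ZZZZ::Z:::::Z::ZZ
[2] ::::ZZZZ:::ZZZZ::
[3] :::Z::::Z:Z::::Z:
[4] ::ZZZ::ZZZZZ::ZZZ
[5] ZZ:::ZZ:::::ZZ:::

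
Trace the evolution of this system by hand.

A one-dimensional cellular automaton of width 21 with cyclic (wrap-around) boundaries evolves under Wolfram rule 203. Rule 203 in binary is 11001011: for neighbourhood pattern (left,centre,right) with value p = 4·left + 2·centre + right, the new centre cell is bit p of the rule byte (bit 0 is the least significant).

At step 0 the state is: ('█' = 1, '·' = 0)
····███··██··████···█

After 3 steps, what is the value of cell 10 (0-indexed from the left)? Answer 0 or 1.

1

[0] ····███··██··████···█
[1] ·██████·███·█████·██·
[2] ███████·███·█████·██·
[3] ███████·███·█████·██·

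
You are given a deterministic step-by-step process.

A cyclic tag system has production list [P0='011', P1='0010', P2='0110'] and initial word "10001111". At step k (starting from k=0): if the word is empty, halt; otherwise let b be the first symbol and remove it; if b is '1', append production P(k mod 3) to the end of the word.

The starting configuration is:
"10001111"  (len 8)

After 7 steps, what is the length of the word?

15

0) "10001111"  (len 8)
1) "0001111011"  (len 10)
2) "001111011"  (len 9)
3) "01111011"  (len 8)
4) "1111011"  (len 7)
5) "1110110010"  (len 10)
6) "1101100100110"  (len 13)
7) "101100100110011"  (len 15)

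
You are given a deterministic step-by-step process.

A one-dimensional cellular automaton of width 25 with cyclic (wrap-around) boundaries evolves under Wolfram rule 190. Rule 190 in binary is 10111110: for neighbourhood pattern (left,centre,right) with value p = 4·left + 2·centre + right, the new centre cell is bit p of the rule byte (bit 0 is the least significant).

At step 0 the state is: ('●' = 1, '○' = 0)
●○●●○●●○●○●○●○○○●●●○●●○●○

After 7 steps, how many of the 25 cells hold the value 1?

20

k=0  ●○●●○●●○●○●○●○○○●●●○●●○●○
k=1  ●●●○●●○●●●●●●●○●●●○●●○●●●
k=2  ●●○●●○●●●●●●●○●●●○●●○●●●●
k=3  ●○●●○●●●●●●●○●●●○●●○●●●●●
k=4  ○●●○●●●●●●●○●●●○●●○●●●●●●
k=5  ●●○●●●●●●●○●●●○●●○●●●●●●○
k=6  ●○●●●●●●●○●●●○●●○●●●●●●○●
k=7  ○●●●●●●●○●●●○●●○●●●●●●○●●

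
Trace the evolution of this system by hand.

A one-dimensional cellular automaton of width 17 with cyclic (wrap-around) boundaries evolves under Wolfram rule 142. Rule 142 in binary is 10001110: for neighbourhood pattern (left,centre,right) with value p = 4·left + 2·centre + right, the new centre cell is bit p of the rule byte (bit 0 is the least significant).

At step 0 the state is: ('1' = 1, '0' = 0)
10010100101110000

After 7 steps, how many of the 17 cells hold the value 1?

gen 0: 10010100101110000
gen 1: 10110101101100001
gen 2: 00100101001000011
gen 3: 01101101011000110
gen 4: 11001001010001100
gen 5: 10011011010011001
gen 6: 00110010010110011
gen 7: 01100110110100110

9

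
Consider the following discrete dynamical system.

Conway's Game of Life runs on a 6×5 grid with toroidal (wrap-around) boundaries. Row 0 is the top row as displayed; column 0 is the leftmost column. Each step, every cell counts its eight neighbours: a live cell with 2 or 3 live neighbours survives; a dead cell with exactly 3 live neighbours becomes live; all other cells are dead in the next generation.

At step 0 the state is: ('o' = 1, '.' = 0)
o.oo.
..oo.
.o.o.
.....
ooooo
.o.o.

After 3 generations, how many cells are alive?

5

gen 0: o.oo.
..oo.
.o.o.
.....
ooooo
.o.o.
gen 1: .....
.....
...o.
.....
oo.oo
.....
gen 2: .....
.....
.....
o.oo.
o...o
o...o
gen 3: .....
.....
.....
oo.o.
.....
o...o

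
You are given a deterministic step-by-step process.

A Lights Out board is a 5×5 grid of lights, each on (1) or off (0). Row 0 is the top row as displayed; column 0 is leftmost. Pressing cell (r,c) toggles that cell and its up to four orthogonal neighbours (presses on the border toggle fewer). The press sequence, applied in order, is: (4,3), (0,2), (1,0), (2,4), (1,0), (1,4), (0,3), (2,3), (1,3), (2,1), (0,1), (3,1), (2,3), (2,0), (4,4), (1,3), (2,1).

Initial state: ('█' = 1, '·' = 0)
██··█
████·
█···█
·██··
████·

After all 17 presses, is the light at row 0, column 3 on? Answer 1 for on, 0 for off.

step 0: ██··█
████·
█···█
·██··
████·
step 1: ██··█
████·
█···█
·███·
██··█
step 2: █·███
██·█·
█···█
·███·
██··█
step 3: ··███
···█·
····█
·███·
██··█
step 4: ··███
···██
···█·
·████
██··█
step 5: █·███
██·██
█··█·
·████
██··█
step 6: █·██·
██···
█··██
·████
██··█
step 7: █···█
██·█·
█··██
·████
██··█
step 8: █···█
██···
█·█··
·██·█
██··█
step 9: █··██
█████
█·██·
·██·█
██··█
step 10: █··██
█·███
·█·█·
··█·█
██··█
step 11: ·████
█████
·█·█·
··█·█
██··█
step 12: ·████
█████
···█·
██··█
█···█
step 13: ·████
███·█
··█·█
██·██
█···█
step 14: ·████
·██·█
███·█
·█·██
█···█
step 15: ·████
·██·█
███·█
·█·█·
█··█·
step 16: ·██·█
·█·█·
█████
·█·█·
█··█·
step 17: ·██·█
···█·
···██
···█·
█··█·

0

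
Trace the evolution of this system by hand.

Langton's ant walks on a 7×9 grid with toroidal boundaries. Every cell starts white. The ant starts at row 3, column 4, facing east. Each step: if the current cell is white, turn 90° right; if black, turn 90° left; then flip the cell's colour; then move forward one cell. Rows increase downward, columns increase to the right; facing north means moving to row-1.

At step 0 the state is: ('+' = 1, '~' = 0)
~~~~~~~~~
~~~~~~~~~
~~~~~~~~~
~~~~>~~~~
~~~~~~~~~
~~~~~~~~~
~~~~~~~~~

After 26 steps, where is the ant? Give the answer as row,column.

gen 0: ~~~~~~~~~
~~~~~~~~~
~~~~~~~~~
~~~~>~~~~
~~~~~~~~~
~~~~~~~~~
~~~~~~~~~
gen 1: ~~~~~~~~~
~~~~~~~~~
~~~~~~~~~
~~~~+~~~~
~~~~v~~~~
~~~~~~~~~
~~~~~~~~~
gen 2: ~~~~~~~~~
~~~~~~~~~
~~~~~~~~~
~~~~+~~~~
~~~<+~~~~
~~~~~~~~~
~~~~~~~~~
gen 3: ~~~~~~~~~
~~~~~~~~~
~~~~~~~~~
~~~^+~~~~
~~~++~~~~
~~~~~~~~~
~~~~~~~~~
gen 4: ~~~~~~~~~
~~~~~~~~~
~~~~~~~~~
~~~+>~~~~
~~~++~~~~
~~~~~~~~~
~~~~~~~~~
gen 5: ~~~~~~~~~
~~~~~~~~~
~~~~^~~~~
~~~+~~~~~
~~~++~~~~
~~~~~~~~~
~~~~~~~~~
gen 6: ~~~~~~~~~
~~~~~~~~~
~~~~+>~~~
~~~+~~~~~
~~~++~~~~
~~~~~~~~~
~~~~~~~~~
gen 7: ~~~~~~~~~
~~~~~~~~~
~~~~++~~~
~~~+~v~~~
~~~++~~~~
~~~~~~~~~
~~~~~~~~~
gen 8: ~~~~~~~~~
~~~~~~~~~
~~~~++~~~
~~~+<+~~~
~~~++~~~~
~~~~~~~~~
~~~~~~~~~
gen 9: ~~~~~~~~~
~~~~~~~~~
~~~~^+~~~
~~~+++~~~
~~~++~~~~
~~~~~~~~~
~~~~~~~~~
gen 10: ~~~~~~~~~
~~~~~~~~~
~~~<~+~~~
~~~+++~~~
~~~++~~~~
~~~~~~~~~
~~~~~~~~~
gen 11: ~~~~~~~~~
~~~^~~~~~
~~~+~+~~~
~~~+++~~~
~~~++~~~~
~~~~~~~~~
~~~~~~~~~
gen 12: ~~~~~~~~~
~~~+>~~~~
~~~+~+~~~
~~~+++~~~
~~~++~~~~
~~~~~~~~~
~~~~~~~~~
gen 13: ~~~~~~~~~
~~~++~~~~
~~~+v+~~~
~~~+++~~~
~~~++~~~~
~~~~~~~~~
~~~~~~~~~
gen 14: ~~~~~~~~~
~~~++~~~~
~~~<++~~~
~~~+++~~~
~~~++~~~~
~~~~~~~~~
~~~~~~~~~
gen 15: ~~~~~~~~~
~~~++~~~~
~~~~++~~~
~~~v++~~~
~~~++~~~~
~~~~~~~~~
~~~~~~~~~
gen 16: ~~~~~~~~~
~~~++~~~~
~~~~++~~~
~~~~>+~~~
~~~++~~~~
~~~~~~~~~
~~~~~~~~~
gen 17: ~~~~~~~~~
~~~++~~~~
~~~~^+~~~
~~~~~+~~~
~~~++~~~~
~~~~~~~~~
~~~~~~~~~
gen 18: ~~~~~~~~~
~~~++~~~~
~~~<~+~~~
~~~~~+~~~
~~~++~~~~
~~~~~~~~~
~~~~~~~~~
gen 19: ~~~~~~~~~
~~~^+~~~~
~~~+~+~~~
~~~~~+~~~
~~~++~~~~
~~~~~~~~~
~~~~~~~~~
gen 20: ~~~~~~~~~
~~<~+~~~~
~~~+~+~~~
~~~~~+~~~
~~~++~~~~
~~~~~~~~~
~~~~~~~~~
gen 21: ~~^~~~~~~
~~+~+~~~~
~~~+~+~~~
~~~~~+~~~
~~~++~~~~
~~~~~~~~~
~~~~~~~~~
gen 22: ~~+>~~~~~
~~+~+~~~~
~~~+~+~~~
~~~~~+~~~
~~~++~~~~
~~~~~~~~~
~~~~~~~~~
gen 23: ~~++~~~~~
~~+v+~~~~
~~~+~+~~~
~~~~~+~~~
~~~++~~~~
~~~~~~~~~
~~~~~~~~~
gen 24: ~~++~~~~~
~~<++~~~~
~~~+~+~~~
~~~~~+~~~
~~~++~~~~
~~~~~~~~~
~~~~~~~~~
gen 25: ~~++~~~~~
~~~++~~~~
~~v+~+~~~
~~~~~+~~~
~~~++~~~~
~~~~~~~~~
~~~~~~~~~
gen 26: ~~++~~~~~
~~~++~~~~
~<++~+~~~
~~~~~+~~~
~~~++~~~~
~~~~~~~~~
~~~~~~~~~

2,1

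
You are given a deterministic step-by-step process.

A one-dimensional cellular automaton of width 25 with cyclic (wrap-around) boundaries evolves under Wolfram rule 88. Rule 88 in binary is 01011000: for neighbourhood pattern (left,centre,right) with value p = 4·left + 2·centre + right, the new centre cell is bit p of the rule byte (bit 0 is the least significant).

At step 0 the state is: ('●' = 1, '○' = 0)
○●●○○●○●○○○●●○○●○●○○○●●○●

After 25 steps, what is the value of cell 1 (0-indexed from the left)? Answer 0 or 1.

0) ○●●○○●○●○○○●●○○●○●○○○●●○●
1) ○●●●○○○○●○○●●●○○○○●○○●●○○
2) ○●○●●○○○○●○●○●●○○○○●○●●●○
3) ○○○●●●○○○○○○○●●●○○○○○●○●●
4) ●○○●○●●○○○○○○●○●●○○○○○○●●
5) ●●○○○●●●○○○○○○○●●●○○○○○●○
6) ●●●○○●○●●○○○○○○●○●●○○○○○○
7) ●○●●○○○●●●○○○○○○○●●●○○○○○
8) ○○●●●○○●○●●○○○○○○●○●●○○○○
9) ○○●○●●○○○●●●○○○○○○○●●●○○○
10) ○○○○●●●○○●○●●○○○○○○●○●●○○
11) ○○○○●○●●○○○●●●○○○○○○○●●●○
12) ○○○○○○●●●○○●○●●○○○○○○●○●●
13) ●○○○○○●○●●○○○●●●○○○○○○○●●
14) ●●○○○○○○●●●○○●○●●○○○○○○●○
15) ●●●○○○○○●○●●○○○●●●○○○○○○○
16) ●○●●○○○○○○●●●○○●○●●○○○○○○
17) ○○●●●○○○○○●○●●○○○●●●○○○○○
18) ○○●○●●○○○○○○●●●○○●○●●○○○○
19) ○○○○●●●○○○○○●○●●○○○●●●○○○
20) ○○○○●○●●○○○○○○●●●○○●○●●○○
21) ○○○○○○●●●○○○○○●○●●○○○●●●○
22) ○○○○○○●○●●○○○○○○●●●○○●○●●
23) ●○○○○○○○●●●○○○○○●○●●○○○●●
24) ●●○○○○○○●○●●○○○○○○●●●○○●○
25) ●●●○○○○○○○●●●○○○○○●○●●○○○

1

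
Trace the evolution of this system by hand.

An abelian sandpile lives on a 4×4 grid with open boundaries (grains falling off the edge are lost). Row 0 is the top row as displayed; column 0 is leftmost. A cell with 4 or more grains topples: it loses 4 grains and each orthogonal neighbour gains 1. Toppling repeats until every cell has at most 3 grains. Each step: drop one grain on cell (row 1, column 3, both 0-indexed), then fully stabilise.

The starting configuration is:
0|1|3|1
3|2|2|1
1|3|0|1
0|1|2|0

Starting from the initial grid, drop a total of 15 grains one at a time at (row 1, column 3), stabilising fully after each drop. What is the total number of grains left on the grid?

gen 0: 0|1|3|1
3|2|2|1
1|3|0|1
0|1|2|0
gen 1: 0|1|3|1
3|2|2|2
1|3|0|1
0|1|2|0
gen 2: 0|1|3|1
3|2|2|3
1|3|0|1
0|1|2|0
gen 3: 0|1|3|2
3|2|3|0
1|3|0|2
0|1|2|0
gen 4: 0|1|3|2
3|2|3|1
1|3|0|2
0|1|2|0
gen 5: 0|1|3|2
3|2|3|2
1|3|0|2
0|1|2|0
gen 6: 0|1|3|2
3|2|3|3
1|3|0|2
0|1|2|0
gen 7: 0|2|1|0
3|3|1|2
1|3|1|3
0|1|2|0
gen 8: 0|2|1|0
3|3|1|3
1|3|1|3
0|1|2|0
gen 9: 0|2|1|1
3|3|2|1
1|3|2|0
0|1|2|1
gen 10: 0|2|1|1
3|3|2|2
1|3|2|0
0|1|2|1
gen 11: 0|2|1|1
3|3|2|3
1|3|2|0
0|1|2|1
gen 12: 0|2|1|2
3|3|3|0
1|3|2|1
0|1|2|1
gen 13: 0|2|1|2
3|3|3|1
1|3|2|1
0|1|2|1
gen 14: 0|2|1|2
3|3|3|2
1|3|2|1
0|1|2|1
gen 15: 0|2|1|2
3|3|3|3
1|3|2|1
0|1|2|1

28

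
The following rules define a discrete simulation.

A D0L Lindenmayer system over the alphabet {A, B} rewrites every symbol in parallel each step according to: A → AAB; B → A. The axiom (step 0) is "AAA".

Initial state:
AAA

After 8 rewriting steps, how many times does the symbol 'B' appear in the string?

gen 0: AAA
gen 1: AABAABAAB
gen 2: AABAABAAABAABAAABAABA
gen 3: AABAABAAABAABAAABAABAABAAABAABAAABAABAABAAABAABAAAB
gen 4: AABAABAAABAABAAABAABAABAAABAABAAABAABAABAAABAABAAABAABAAAB…AABAABAAABAABAABAAABAABAAABAABAAABAABAABAAABAABAAABAABAABA  (len 123)
gen 5: AABAABAAABAABAAABAABAABAAABAABAAABAABAABAAABAABAAABAABAAAB…AABAABAAABAABAAABAABAABAAABAABAAABAABAABAAABAABAAABAABAAAB  (len 297)
gen 6: AABAABAAABAABAAABAABAABAAABAABAAABAABAABAAABAABAAABAABAAAB…AABAABAAABAABAAABAABAABAAABAABAAABAABAABAAABAABAAABAABAABA  (len 717)
gen 7: AABAABAAABAABAAABAABAABAAABAABAAABAABAABAAABAABAAABAABAAAB…AABAABAAABAABAAABAABAABAAABAABAAABAABAABAAABAABAAABAABAAAB  (len 1731)
gen 8: AABAABAAABAABAAABAABAABAAABAABAAABAABAABAAABAABAAABAABAAAB…AABAABAAABAABAAABAABAABAAABAABAAABAABAABAAABAABAAABAABAABA  (len 4179)

1224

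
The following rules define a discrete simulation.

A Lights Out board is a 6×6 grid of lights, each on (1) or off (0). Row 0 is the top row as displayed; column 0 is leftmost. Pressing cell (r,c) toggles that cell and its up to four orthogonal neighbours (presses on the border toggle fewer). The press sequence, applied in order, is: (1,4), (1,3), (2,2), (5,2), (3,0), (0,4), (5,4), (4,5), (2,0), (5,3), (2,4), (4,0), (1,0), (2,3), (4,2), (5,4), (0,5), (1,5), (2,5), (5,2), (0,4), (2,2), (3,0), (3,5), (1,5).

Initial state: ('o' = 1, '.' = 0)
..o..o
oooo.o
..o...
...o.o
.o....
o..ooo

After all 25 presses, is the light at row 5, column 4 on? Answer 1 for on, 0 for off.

0

[0] ..o..o
oooo.o
..o...
...o.o
.o....
o..ooo
[1] ..o.oo
ooo.o.
..o.o.
...o.o
.o....
o..ooo
[2] ..oooo
oo.o..
..ooo.
...o.o
.o....
o..ooo
[3] ..oooo
oooo..
.o..o.
..oo.o
.o....
o..ooo
[4] ..oooo
oooo..
.o..o.
..oo.o
.oo...
ooo.oo
[5] ..oooo
oooo..
oo..o.
oooo.o
ooo...
ooo.oo
[6] ..o...
ooooo.
oo..o.
oooo.o
ooo...
ooo.oo
[7] ..o...
ooooo.
oo..o.
oooo.o
ooo.o.
oooo..
[8] ..o...
ooooo.
oo..o.
oooo..
ooo..o
oooo.o
[9] ..o...
.oooo.
....o.
.ooo..
ooo..o
oooo.o
[10] ..o...
.oooo.
....o.
.ooo..
oooo.o
oo..oo
[11] ..o...
.ooo..
...o.o
.oooo.
oooo.o
oo..oo
[12] ..o...
.ooo..
...o.o
ooooo.
..oo.o
.o..oo
[13] o.o...
o.oo..
o..o.o
ooooo.
..oo.o
.o..oo
[14] o.o...
o.o...
o.o.oo
ooo.o.
..oo.o
.o..oo
[15] o.o...
o.o...
o.o.oo
oo..o.
.o...o
.oo.oo
[16] o.o...
o.o...
o.o.oo
oo..o.
.o..oo
.ooo..
[17] o.o.oo
o.o..o
o.o.oo
oo..o.
.o..oo
.ooo..
[18] o.o.o.
o.o.o.
o.o.o.
oo..o.
.o..oo
.ooo..
[19] o.o.o.
o.o.oo
o.o..o
oo..oo
.o..oo
.ooo..
[20] o.o.o.
o.o.oo
o.o..o
oo..oo
.oo.oo
......
[21] o.oo.o
o.o..o
o.o..o
oo..oo
.oo.oo
......
[22] o.oo.o
o....o
oo.o.o
ooo.oo
.oo.oo
......
[23] o.oo.o
o....o
.o.o.o
..o.oo
ooo.oo
......
[24] o.oo.o
o....o
.o.o..
..o...
ooo.o.
......
[25] o.oo..
o...o.
.o.o.o
..o...
ooo.o.
......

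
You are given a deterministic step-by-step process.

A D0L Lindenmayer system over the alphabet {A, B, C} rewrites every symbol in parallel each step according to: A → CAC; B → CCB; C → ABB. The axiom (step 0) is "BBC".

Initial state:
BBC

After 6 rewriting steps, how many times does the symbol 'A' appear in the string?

441

[0] BBC
[1] CCBCCBABB
[2] ABBABBCCBABBABBCCBCACCCBCCB
[3] CACCCBCCBCACCCBCCBABBABBCCBCACCCBCCBCACCCBCCBABBABBCCBABBCACABBABBABBCCBABBABBCCB
[4] ABBCACABBABBABBCCBABBABBCCBABBCACABBABBABBCCBABBABBCCBCACC…BCCBCACCCBCCBCACCCBCCBABBABBCCBCACCCBCCBCACCCBCCBABBABBCCB  (len 243)
[5] CACCCBCCBABBCACABBCACCCBCCBCACCCBCCBCACCCBCCBABBABBCCBCACC…BCCBABBCACABBABBABBCCBABBABBCCBCACCCBCCBCACCCBCCBABBABBCCB  (len 729)
[6] ABBCACABBABBABBCCBABBABBCCBCACCCBCCBABBCACABBCACCCBCCBABBC…BCCBABBCACABBABBABBCCBABBABBCCBCACCCBCCBCACCCBCCBABBABBCCB  (len 2187)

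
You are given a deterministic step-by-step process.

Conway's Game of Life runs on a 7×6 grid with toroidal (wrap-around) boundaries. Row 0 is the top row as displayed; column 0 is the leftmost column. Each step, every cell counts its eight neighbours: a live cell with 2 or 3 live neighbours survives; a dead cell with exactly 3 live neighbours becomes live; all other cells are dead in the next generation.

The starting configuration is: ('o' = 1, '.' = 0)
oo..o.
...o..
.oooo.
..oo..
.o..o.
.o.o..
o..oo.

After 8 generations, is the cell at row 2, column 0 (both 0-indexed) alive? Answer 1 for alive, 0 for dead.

t=0: oo..o.
...o..
.oooo.
..oo..
.o..o.
.o.o..
o..oo.
t=1: ooo.o.
o....o
.o..o.
......
.o..o.
oo.o.o
o..oo.
t=2: ..o.o.
..ooo.
o....o
......
.oo.oo
.o.o..
......
t=3: ..o.o.
.oo.o.
...ooo
.o..o.
ooooo.
oo.oo.
..oo..
t=4: ....o.
.oo...
oo...o
.o....
......
o.....
.....o
t=5: ......
.oo..o
......
.o....
......
......
.....o
t=6: o.....
......
ooo...
......
......
......
......
t=7: ......
o.....
.o....
.o....
......
......
......
t=8: ......
......
oo....
......
......
......
......

1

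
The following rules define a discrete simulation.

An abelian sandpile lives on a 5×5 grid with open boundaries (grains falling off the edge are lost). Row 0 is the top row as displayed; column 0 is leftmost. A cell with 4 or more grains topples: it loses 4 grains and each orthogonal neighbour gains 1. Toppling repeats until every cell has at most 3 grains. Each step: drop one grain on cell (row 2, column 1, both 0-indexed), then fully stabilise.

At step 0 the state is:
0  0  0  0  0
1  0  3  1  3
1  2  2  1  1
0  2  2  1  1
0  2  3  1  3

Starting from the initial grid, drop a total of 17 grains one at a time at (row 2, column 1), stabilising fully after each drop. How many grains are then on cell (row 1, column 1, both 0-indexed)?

3

[0] 0  0  0  0  0
1  0  3  1  3
1  2  2  1  1
0  2  2  1  1
0  2  3  1  3
[1] 0  0  0  0  0
1  0  3  1  3
1  3  2  1  1
0  2  2  1  1
0  2  3  1  3
[2] 0  0  0  0  0
1  1  3  1  3
2  0  3  1  1
0  3  2  1  1
0  2  3  1  3
[3] 0  0  0  0  0
1  1  3  1  3
2  1  3  1  1
0  3  2  1  1
0  2  3  1  3
[4] 0  0  0  0  0
1  1  3  1  3
2  2  3  1  1
0  3  2  1  1
0  2  3  1  3
[5] 0  0  0  0  0
1  1  3  1  3
2  3  3  1  1
0  3  2  1  1
0  2  3  1  3
[6] 0  0  1  0  0
1  3  0  2  3
3  2  2  2  1
1  2  1  2  1
1  0  1  2  3
[7] 0  0  1  0  0
1  3  0  2  3
3  3  2  2  1
1  2  1  2  1
1  0  1  2  3
[8] 0  1  1  0  0
3  0  1  2  3
0  2  3  2  1
2  3  1  2  1
1  0  1  2  3
[9] 0  1  1  0  0
3  0  1  2  3
0  3  3  2  1
2  3  1  2  1
1  0  1  2  3
[10] 0  1  1  0  0
3  1  2  2  3
1  2  0  3  1
3  0  3  2  1
1  1  1  2  3
[11] 0  1  1  0  0
3  1  2  2  3
1  3  0  3  1
3  0  3  2  1
1  1  1  2  3
[12] 0  1  1  0  0
3  2  2  2  3
2  0  1  3  1
3  1  3  2  1
1  1  1  2  3
[13] 0  1  1  0  0
3  2  2  2  3
2  1  1  3  1
3  1  3  2  1
1  1  1  2  3
[14] 0  1  1  0  0
3  2  2  2  3
2  2  1  3  1
3  1  3  2  1
1  1  1  2  3
[15] 0  1  1  0  0
3  2  2  2  3
2  3  1  3  1
3  1  3  2  1
1  1  1  2  3
[16] 0  1  1  0  0
3  3  2  2  3
3  0  2  3  1
3  2  3  2  1
1  1  1  2  3
[17] 0  1  1  0  0
3  3  2  2  3
3  1  2  3  1
3  2  3  2  1
1  1  1  2  3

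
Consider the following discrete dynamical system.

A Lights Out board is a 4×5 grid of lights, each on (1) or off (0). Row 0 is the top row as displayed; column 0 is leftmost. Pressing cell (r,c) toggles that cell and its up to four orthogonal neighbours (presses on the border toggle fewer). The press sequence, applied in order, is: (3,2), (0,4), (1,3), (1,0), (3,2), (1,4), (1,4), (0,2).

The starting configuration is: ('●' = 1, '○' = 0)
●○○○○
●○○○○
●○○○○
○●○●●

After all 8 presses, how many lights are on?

10

k=0  ●○○○○
●○○○○
●○○○○
○●○●●
k=1  ●○○○○
●○○○○
●○●○○
○○●○●
k=2  ●○○●●
●○○○●
●○●○○
○○●○●
k=3  ●○○○●
●○●●○
●○●●○
○○●○●
k=4  ○○○○●
○●●●○
○○●●○
○○●○●
k=5  ○○○○●
○●●●○
○○○●○
○●○●●
k=6  ○○○○○
○●●○●
○○○●●
○●○●●
k=7  ○○○○●
○●●●○
○○○●○
○●○●●
k=8  ○●●●●
○●○●○
○○○●○
○●○●●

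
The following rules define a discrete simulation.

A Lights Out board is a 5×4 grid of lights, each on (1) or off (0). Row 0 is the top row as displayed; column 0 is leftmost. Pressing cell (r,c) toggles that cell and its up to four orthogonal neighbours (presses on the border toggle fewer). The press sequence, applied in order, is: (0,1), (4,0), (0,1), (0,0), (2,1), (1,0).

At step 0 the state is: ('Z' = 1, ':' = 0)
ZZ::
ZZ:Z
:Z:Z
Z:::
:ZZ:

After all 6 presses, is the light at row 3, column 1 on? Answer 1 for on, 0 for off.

0) ZZ::
ZZ:Z
:Z:Z
Z:::
:ZZ:
1) ::Z:
Z::Z
:Z:Z
Z:::
:ZZ:
2) ::Z:
Z::Z
:Z:Z
::::
Z:Z:
3) ZZ::
ZZ:Z
:Z:Z
::::
Z:Z:
4) ::::
:Z:Z
:Z:Z
::::
Z:Z:
5) ::::
:::Z
Z:ZZ
:Z::
Z:Z:
6) Z:::
ZZ:Z
::ZZ
:Z::
Z:Z:

1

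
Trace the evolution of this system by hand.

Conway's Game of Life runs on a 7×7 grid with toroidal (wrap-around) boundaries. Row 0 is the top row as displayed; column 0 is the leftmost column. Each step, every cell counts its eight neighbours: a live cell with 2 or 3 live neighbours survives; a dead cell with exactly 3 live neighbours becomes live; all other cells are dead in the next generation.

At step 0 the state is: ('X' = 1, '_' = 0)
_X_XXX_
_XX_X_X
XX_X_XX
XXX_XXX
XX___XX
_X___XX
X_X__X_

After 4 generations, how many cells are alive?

step 0: _X_XXX_
_XX_X_X
XX_X_XX
XXX_XXX
XX___XX
_X___XX
X_X__X_
step 1: _______
_______
_______
___X___
_______
__X_X__
X_XX___
step 2: _______
_______
_______
_______
___X___
_XX____
_XXX___
step 3: __X____
_______
_______
_______
__X____
_X_____
_X_X___
step 4: __X____
_______
_______
_______
_______
_X_____
_X_____

3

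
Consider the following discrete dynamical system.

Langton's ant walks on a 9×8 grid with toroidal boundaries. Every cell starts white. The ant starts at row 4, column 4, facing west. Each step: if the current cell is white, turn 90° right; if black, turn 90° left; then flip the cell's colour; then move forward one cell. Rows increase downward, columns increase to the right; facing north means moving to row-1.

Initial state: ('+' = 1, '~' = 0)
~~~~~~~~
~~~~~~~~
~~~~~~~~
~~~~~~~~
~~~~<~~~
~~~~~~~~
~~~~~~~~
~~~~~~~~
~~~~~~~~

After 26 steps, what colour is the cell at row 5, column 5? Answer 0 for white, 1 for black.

1

t=0: ~~~~~~~~
~~~~~~~~
~~~~~~~~
~~~~~~~~
~~~~<~~~
~~~~~~~~
~~~~~~~~
~~~~~~~~
~~~~~~~~
t=1: ~~~~~~~~
~~~~~~~~
~~~~~~~~
~~~~^~~~
~~~~+~~~
~~~~~~~~
~~~~~~~~
~~~~~~~~
~~~~~~~~
t=2: ~~~~~~~~
~~~~~~~~
~~~~~~~~
~~~~+>~~
~~~~+~~~
~~~~~~~~
~~~~~~~~
~~~~~~~~
~~~~~~~~
t=3: ~~~~~~~~
~~~~~~~~
~~~~~~~~
~~~~++~~
~~~~+v~~
~~~~~~~~
~~~~~~~~
~~~~~~~~
~~~~~~~~
t=4: ~~~~~~~~
~~~~~~~~
~~~~~~~~
~~~~++~~
~~~~<+~~
~~~~~~~~
~~~~~~~~
~~~~~~~~
~~~~~~~~
t=5: ~~~~~~~~
~~~~~~~~
~~~~~~~~
~~~~++~~
~~~~~+~~
~~~~v~~~
~~~~~~~~
~~~~~~~~
~~~~~~~~
t=6: ~~~~~~~~
~~~~~~~~
~~~~~~~~
~~~~++~~
~~~~~+~~
~~~<+~~~
~~~~~~~~
~~~~~~~~
~~~~~~~~
t=7: ~~~~~~~~
~~~~~~~~
~~~~~~~~
~~~~++~~
~~~^~+~~
~~~++~~~
~~~~~~~~
~~~~~~~~
~~~~~~~~
t=8: ~~~~~~~~
~~~~~~~~
~~~~~~~~
~~~~++~~
~~~+>+~~
~~~++~~~
~~~~~~~~
~~~~~~~~
~~~~~~~~
t=9: ~~~~~~~~
~~~~~~~~
~~~~~~~~
~~~~++~~
~~~+++~~
~~~+v~~~
~~~~~~~~
~~~~~~~~
~~~~~~~~
t=10: ~~~~~~~~
~~~~~~~~
~~~~~~~~
~~~~++~~
~~~+++~~
~~~+~>~~
~~~~~~~~
~~~~~~~~
~~~~~~~~
t=11: ~~~~~~~~
~~~~~~~~
~~~~~~~~
~~~~++~~
~~~+++~~
~~~+~+~~
~~~~~v~~
~~~~~~~~
~~~~~~~~
t=12: ~~~~~~~~
~~~~~~~~
~~~~~~~~
~~~~++~~
~~~+++~~
~~~+~+~~
~~~~<+~~
~~~~~~~~
~~~~~~~~
t=13: ~~~~~~~~
~~~~~~~~
~~~~~~~~
~~~~++~~
~~~+++~~
~~~+^+~~
~~~~++~~
~~~~~~~~
~~~~~~~~
t=14: ~~~~~~~~
~~~~~~~~
~~~~~~~~
~~~~++~~
~~~+++~~
~~~++>~~
~~~~++~~
~~~~~~~~
~~~~~~~~
t=15: ~~~~~~~~
~~~~~~~~
~~~~~~~~
~~~~++~~
~~~++^~~
~~~++~~~
~~~~++~~
~~~~~~~~
~~~~~~~~
t=16: ~~~~~~~~
~~~~~~~~
~~~~~~~~
~~~~++~~
~~~+<~~~
~~~++~~~
~~~~++~~
~~~~~~~~
~~~~~~~~
t=17: ~~~~~~~~
~~~~~~~~
~~~~~~~~
~~~~++~~
~~~+~~~~
~~~+v~~~
~~~~++~~
~~~~~~~~
~~~~~~~~
t=18: ~~~~~~~~
~~~~~~~~
~~~~~~~~
~~~~++~~
~~~+~~~~
~~~+~>~~
~~~~++~~
~~~~~~~~
~~~~~~~~
t=19: ~~~~~~~~
~~~~~~~~
~~~~~~~~
~~~~++~~
~~~+~~~~
~~~+~+~~
~~~~+v~~
~~~~~~~~
~~~~~~~~
t=20: ~~~~~~~~
~~~~~~~~
~~~~~~~~
~~~~++~~
~~~+~~~~
~~~+~+~~
~~~~+~>~
~~~~~~~~
~~~~~~~~
t=21: ~~~~~~~~
~~~~~~~~
~~~~~~~~
~~~~++~~
~~~+~~~~
~~~+~+~~
~~~~+~+~
~~~~~~v~
~~~~~~~~
t=22: ~~~~~~~~
~~~~~~~~
~~~~~~~~
~~~~++~~
~~~+~~~~
~~~+~+~~
~~~~+~+~
~~~~~<+~
~~~~~~~~
t=23: ~~~~~~~~
~~~~~~~~
~~~~~~~~
~~~~++~~
~~~+~~~~
~~~+~+~~
~~~~+^+~
~~~~~++~
~~~~~~~~
t=24: ~~~~~~~~
~~~~~~~~
~~~~~~~~
~~~~++~~
~~~+~~~~
~~~+~+~~
~~~~++>~
~~~~~++~
~~~~~~~~
t=25: ~~~~~~~~
~~~~~~~~
~~~~~~~~
~~~~++~~
~~~+~~~~
~~~+~+^~
~~~~++~~
~~~~~++~
~~~~~~~~
t=26: ~~~~~~~~
~~~~~~~~
~~~~~~~~
~~~~++~~
~~~+~~~~
~~~+~++>
~~~~++~~
~~~~~++~
~~~~~~~~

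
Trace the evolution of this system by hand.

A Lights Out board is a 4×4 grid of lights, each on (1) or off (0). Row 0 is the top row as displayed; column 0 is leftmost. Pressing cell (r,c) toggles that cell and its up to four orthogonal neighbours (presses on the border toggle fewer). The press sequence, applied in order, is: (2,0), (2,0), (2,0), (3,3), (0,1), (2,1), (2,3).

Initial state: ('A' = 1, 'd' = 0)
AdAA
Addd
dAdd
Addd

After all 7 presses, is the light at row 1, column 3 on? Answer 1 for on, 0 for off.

[0] AdAA
Addd
dAdd
Addd
[1] AdAA
dddd
Addd
dddd
[2] AdAA
Addd
dAdd
Addd
[3] AdAA
dddd
Addd
dddd
[4] AdAA
dddd
AddA
ddAA
[5] dAdA
dAdd
AddA
ddAA
[6] dAdA
dddd
dAAA
dAAA
[7] dAdA
dddA
dAdd
dAAd

1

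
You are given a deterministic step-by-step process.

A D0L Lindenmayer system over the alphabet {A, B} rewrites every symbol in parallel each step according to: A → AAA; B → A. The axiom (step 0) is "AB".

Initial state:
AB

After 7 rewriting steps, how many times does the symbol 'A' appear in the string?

2916

k=0  AB
k=1  AAAA
k=2  AAAAAAAAAAAA
k=3  AAAAAAAAAAAAAAAAAAAAAAAAAAAAAAAAAAAA
k=4  AAAAAAAAAAAAAAAAAAAAAAAAAAAAAAAAAAAAAAAAAAAAAAAAAAAAAAAAAAAAAAAAAAAAAAAAAAAAAAAAAAAAAAAAAAAAAAAAAAAAAAAAAAAA
k=5  AAAAAAAAAAAAAAAAAAAAAAAAAAAAAAAAAAAAAAAAAAAAAAAAAAAAAAAAAA…AAAAAAAAAAAAAAAAAAAAAAAAAAAAAAAAAAAAAAAAAAAAAAAAAAAAAAAAAA  (len 324)
k=6  AAAAAAAAAAAAAAAAAAAAAAAAAAAAAAAAAAAAAAAAAAAAAAAAAAAAAAAAAA…AAAAAAAAAAAAAAAAAAAAAAAAAAAAAAAAAAAAAAAAAAAAAAAAAAAAAAAAAA  (len 972)
k=7  AAAAAAAAAAAAAAAAAAAAAAAAAAAAAAAAAAAAAAAAAAAAAAAAAAAAAAAAAA…AAAAAAAAAAAAAAAAAAAAAAAAAAAAAAAAAAAAAAAAAAAAAAAAAAAAAAAAAA  (len 2916)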